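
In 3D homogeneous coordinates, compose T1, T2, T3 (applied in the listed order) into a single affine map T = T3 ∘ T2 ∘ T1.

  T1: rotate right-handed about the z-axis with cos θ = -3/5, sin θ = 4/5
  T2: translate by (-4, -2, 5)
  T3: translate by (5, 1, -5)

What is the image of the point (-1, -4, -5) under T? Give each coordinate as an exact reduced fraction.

T(p) = (24/5, 3/5, -5)

T1 rotate right-handed about the z-axis with cos θ = -3/5, sin θ = 4/5: (-1, -4, -5) → (19/5, 8/5, -5)
T2 translate by (-4, -2, 5): (19/5, 8/5, -5) → (-1/5, -2/5, 0)
T3 translate by (5, 1, -5): (-1/5, -2/5, 0) → (24/5, 3/5, -5)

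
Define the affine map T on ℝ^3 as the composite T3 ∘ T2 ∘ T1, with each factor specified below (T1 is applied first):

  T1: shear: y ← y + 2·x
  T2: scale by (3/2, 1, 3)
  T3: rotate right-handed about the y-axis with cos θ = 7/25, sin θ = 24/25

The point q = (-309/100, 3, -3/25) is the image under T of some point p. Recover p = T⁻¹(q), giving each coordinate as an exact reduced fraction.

p = (-1/2, 4, -1)

T1 = [1 0 0 0; 2 1 0 0; 0 0 1 0; 0 0 0 1]
T2·T1 = [3/2 0 0 0; 2 1 0 0; 0 0 3 0; 0 0 0 1]
T3·…·T1 = [21/50 0 72/25 0; 2 1 0 0; -36/25 0 21/25 0; 0 0 0 1]
det M = 9/2; M⁻¹ = [14/75 0 -16/25 0; -28/75 1 32/25 0; 8/25 0 7/75 0; 0 0 0 1]
M⁻¹ · (-309/100, 3, -3/25)ᵀ = (-1/2, 4, -1)ᵀ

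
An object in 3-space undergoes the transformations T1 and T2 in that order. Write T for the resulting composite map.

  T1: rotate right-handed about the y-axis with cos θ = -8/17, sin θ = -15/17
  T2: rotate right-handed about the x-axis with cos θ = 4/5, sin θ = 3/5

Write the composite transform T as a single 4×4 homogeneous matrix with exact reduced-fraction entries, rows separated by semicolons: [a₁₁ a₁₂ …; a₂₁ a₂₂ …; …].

T1 = [-8/17 0 -15/17 0; 0 1 0 0; 15/17 0 -8/17 0; 0 0 0 1]
T2·T1 = [-8/17 0 -15/17 0; -9/17 4/5 24/85 0; 12/17 3/5 -32/85 0; 0 0 0 1]

T = [-8/17 0 -15/17 0; -9/17 4/5 24/85 0; 12/17 3/5 -32/85 0; 0 0 0 1]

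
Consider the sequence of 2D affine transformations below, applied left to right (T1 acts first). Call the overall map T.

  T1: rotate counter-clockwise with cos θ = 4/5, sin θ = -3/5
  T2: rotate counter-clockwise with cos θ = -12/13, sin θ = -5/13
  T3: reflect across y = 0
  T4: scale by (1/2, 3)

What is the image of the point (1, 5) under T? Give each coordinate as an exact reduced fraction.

T1 rotate counter-clockwise with cos θ = 4/5, sin θ = -3/5: (1, 5) → (19/5, 17/5)
T2 rotate counter-clockwise with cos θ = -12/13, sin θ = -5/13: (19/5, 17/5) → (-11/5, -23/5)
T3 reflect across y = 0: (-11/5, -23/5) → (-11/5, 23/5)
T4 scale by (1/2, 3): (-11/5, 23/5) → (-11/10, 69/5)

T(p) = (-11/10, 69/5)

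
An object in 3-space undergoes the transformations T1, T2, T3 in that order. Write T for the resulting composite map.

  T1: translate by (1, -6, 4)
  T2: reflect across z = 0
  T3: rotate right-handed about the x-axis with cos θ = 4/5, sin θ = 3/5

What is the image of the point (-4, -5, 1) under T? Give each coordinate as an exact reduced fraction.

T(p) = (-3, -29/5, -53/5)

T1 translate by (1, -6, 4): (-4, -5, 1) → (-3, -11, 5)
T2 reflect across z = 0: (-3, -11, 5) → (-3, -11, -5)
T3 rotate right-handed about the x-axis with cos θ = 4/5, sin θ = 3/5: (-3, -11, -5) → (-3, -29/5, -53/5)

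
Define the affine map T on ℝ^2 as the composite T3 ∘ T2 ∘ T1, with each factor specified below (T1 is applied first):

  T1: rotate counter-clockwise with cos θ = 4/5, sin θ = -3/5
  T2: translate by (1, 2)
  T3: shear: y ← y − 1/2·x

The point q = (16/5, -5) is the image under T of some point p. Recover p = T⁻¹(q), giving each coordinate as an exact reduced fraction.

T1 = [4/5 3/5 0; -3/5 4/5 0; 0 0 1]
T2·T1 = [4/5 3/5 1; -3/5 4/5 2; 0 0 1]
T3·…·T1 = [4/5 3/5 1; -1 1/2 3/2; 0 0 1]
det M = 1; M⁻¹ = [1/2 -3/5 2/5; 1 4/5 -11/5; 0 0 1]
M⁻¹ · (16/5, -5)ᵀ = (5, -3)ᵀ

p = (5, -3)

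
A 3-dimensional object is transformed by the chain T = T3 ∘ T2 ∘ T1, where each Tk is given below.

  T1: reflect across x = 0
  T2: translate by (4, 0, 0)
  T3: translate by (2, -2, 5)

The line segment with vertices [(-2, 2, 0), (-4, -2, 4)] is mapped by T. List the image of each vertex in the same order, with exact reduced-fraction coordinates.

image vertices: (8, 0, 5), (10, -4, 9)

T1 reflect across x = 0: (-2, 2, 0) → (2, 2, 0); (-4, -2, 4) → (4, -2, 4)
T2 translate by (4, 0, 0): (2, 2, 0) → (6, 2, 0); (4, -2, 4) → (8, -2, 4)
T3 translate by (2, -2, 5): (6, 2, 0) → (8, 0, 5); (8, -2, 4) → (10, -4, 9)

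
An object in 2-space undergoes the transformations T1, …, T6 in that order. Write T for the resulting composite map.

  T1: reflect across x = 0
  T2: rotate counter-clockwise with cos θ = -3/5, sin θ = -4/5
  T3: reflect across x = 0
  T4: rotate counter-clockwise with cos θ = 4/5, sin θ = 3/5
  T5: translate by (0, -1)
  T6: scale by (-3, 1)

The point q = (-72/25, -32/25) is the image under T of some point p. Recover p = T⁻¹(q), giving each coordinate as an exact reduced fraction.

T1 = [-1 0 0; 0 1 0; 0 0 1]
T2·T1 = [3/5 4/5 0; 4/5 -3/5 0; 0 0 1]
T3·…·T1 = [-3/5 -4/5 0; 4/5 -3/5 0; 0 0 1]
T4·…·T1 = [-24/25 -7/25 0; 7/25 -24/25 0; 0 0 1]
T5·…·T1 = [-24/25 -7/25 0; 7/25 -24/25 -1; 0 0 1]
T6·…·T1 = [72/25 21/25 0; 7/25 -24/25 -1; 0 0 1]
det M = -3; M⁻¹ = [8/25 7/25 7/25; 7/75 -24/25 -24/25; 0 0 1]
M⁻¹ · (-72/25, -32/25)ᵀ = (-1, 0)ᵀ

p = (-1, 0)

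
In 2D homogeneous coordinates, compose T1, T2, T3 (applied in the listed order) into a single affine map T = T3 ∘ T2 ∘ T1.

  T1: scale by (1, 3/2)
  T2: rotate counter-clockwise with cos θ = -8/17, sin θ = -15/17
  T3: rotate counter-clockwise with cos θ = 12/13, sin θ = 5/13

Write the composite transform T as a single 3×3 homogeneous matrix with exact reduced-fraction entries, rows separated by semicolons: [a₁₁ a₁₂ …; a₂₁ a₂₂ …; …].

T = [-21/221 330/221 0; -220/221 -63/442 0; 0 0 1]

T1 = [1 0 0; 0 3/2 0; 0 0 1]
T2·T1 = [-8/17 45/34 0; -15/17 -12/17 0; 0 0 1]
T3·…·T1 = [-21/221 330/221 0; -220/221 -63/442 0; 0 0 1]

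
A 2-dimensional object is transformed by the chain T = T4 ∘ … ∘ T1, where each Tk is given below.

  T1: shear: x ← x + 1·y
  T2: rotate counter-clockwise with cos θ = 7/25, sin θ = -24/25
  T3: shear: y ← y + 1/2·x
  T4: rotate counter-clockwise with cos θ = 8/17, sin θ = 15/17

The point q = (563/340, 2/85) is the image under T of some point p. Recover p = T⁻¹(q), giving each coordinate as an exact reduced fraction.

p = (7/4, 1/4)

T1 = [1 1 0; 0 1 0; 0 0 1]
T2·T1 = [7/25 31/25 0; -24/25 -17/25 0; 0 0 1]
T3·…·T1 = [7/25 31/25 0; -41/50 -3/50 0; 0 0 1]
T4·…·T1 = [727/850 541/850 0; -59/425 453/425 0; 0 0 1]
det M = 1; M⁻¹ = [453/425 -541/850 0; 59/425 727/850 0; 0 0 1]
M⁻¹ · (563/340, 2/85)ᵀ = (7/4, 1/4)ᵀ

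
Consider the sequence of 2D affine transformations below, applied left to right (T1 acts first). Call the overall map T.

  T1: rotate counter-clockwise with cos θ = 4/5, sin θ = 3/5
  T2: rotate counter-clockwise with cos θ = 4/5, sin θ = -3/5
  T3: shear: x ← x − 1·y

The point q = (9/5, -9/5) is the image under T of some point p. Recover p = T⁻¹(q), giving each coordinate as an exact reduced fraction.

T1 = [4/5 -3/5 0; 3/5 4/5 0; 0 0 1]
T2·T1 = [1 0 0; 0 1 0; 0 0 1]
T3·…·T1 = [1 -1 0; 0 1 0; 0 0 1]
det M = 1; M⁻¹ = [1 1 0; 0 1 0; 0 0 1]
M⁻¹ · (9/5, -9/5)ᵀ = (0, -9/5)ᵀ

p = (0, -9/5)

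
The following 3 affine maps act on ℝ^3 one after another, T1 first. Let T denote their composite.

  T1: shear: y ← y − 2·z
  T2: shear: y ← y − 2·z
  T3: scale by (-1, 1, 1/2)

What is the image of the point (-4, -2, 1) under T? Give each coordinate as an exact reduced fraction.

T(p) = (4, -6, 1/2)

T1 shear: y ← y − 2·z: (-4, -2, 1) → (-4, -4, 1)
T2 shear: y ← y − 2·z: (-4, -4, 1) → (-4, -6, 1)
T3 scale by (-1, 1, 1/2): (-4, -6, 1) → (4, -6, 1/2)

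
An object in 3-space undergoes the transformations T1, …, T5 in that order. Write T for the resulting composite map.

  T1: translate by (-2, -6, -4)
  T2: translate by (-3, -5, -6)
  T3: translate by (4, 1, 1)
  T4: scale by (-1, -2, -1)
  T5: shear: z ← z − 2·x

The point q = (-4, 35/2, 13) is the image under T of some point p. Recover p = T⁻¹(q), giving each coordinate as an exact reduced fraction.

T1 = [1 0 0 -2; 0 1 0 -6; 0 0 1 -4; 0 0 0 1]
T2·T1 = [1 0 0 -5; 0 1 0 -11; 0 0 1 -10; 0 0 0 1]
T3·…·T1 = [1 0 0 -1; 0 1 0 -10; 0 0 1 -9; 0 0 0 1]
T4·…·T1 = [-1 0 0 1; 0 -2 0 20; 0 0 -1 9; 0 0 0 1]
T5·…·T1 = [-1 0 0 1; 0 -2 0 20; 2 0 -1 7; 0 0 0 1]
det M = -2; M⁻¹ = [-1 0 0 1; 0 -1/2 0 10; -2 0 -1 9; 0 0 0 1]
M⁻¹ · (-4, 35/2, 13)ᵀ = (5, 5/4, 4)ᵀ

p = (5, 5/4, 4)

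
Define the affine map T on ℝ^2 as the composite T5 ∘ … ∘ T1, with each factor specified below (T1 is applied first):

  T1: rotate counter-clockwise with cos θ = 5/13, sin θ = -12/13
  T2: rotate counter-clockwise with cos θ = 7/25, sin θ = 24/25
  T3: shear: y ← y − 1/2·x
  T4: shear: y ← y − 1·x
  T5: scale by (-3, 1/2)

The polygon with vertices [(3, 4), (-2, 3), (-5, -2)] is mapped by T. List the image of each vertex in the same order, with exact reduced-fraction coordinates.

image vertices: (-99/13, 1/4), (174/25, 78/25), (4629/325, 229/100)

T1 rotate counter-clockwise with cos θ = 5/13, sin θ = -12/13: (3, 4) → (63/13, -16/13); (-2, 3) → (2, 3); (-5, -2) → (-49/13, 50/13)
T2 rotate counter-clockwise with cos θ = 7/25, sin θ = 24/25: (63/13, -16/13) → (33/13, 56/13); (2, 3) → (-58/25, 69/25); (-49/13, 50/13) → (-1543/325, -826/325)
T3 shear: y ← y − 1/2·x: (33/13, 56/13) → (33/13, 79/26); (-58/25, 69/25) → (-58/25, 98/25); (-1543/325, -826/325) → (-1543/325, -109/650)
T4 shear: y ← y − 1·x: (33/13, 79/26) → (33/13, 1/2); (-58/25, 98/25) → (-58/25, 156/25); (-1543/325, -109/650) → (-1543/325, 229/50)
T5 scale by (-3, 1/2): (33/13, 1/2) → (-99/13, 1/4); (-58/25, 156/25) → (174/25, 78/25); (-1543/325, 229/50) → (4629/325, 229/100)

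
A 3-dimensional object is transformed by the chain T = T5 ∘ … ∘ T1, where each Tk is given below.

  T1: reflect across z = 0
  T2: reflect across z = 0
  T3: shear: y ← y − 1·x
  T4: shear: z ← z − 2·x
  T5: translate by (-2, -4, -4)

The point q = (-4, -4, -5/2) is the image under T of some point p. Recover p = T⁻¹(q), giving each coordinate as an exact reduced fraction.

T1 = [1 0 0 0; 0 1 0 0; 0 0 -1 0; 0 0 0 1]
T2·T1 = [1 0 0 0; 0 1 0 0; 0 0 1 0; 0 0 0 1]
T3·…·T1 = [1 0 0 0; -1 1 0 0; 0 0 1 0; 0 0 0 1]
T4·…·T1 = [1 0 0 0; -1 1 0 0; -2 0 1 0; 0 0 0 1]
T5·…·T1 = [1 0 0 -2; -1 1 0 -4; -2 0 1 -4; 0 0 0 1]
det M = 1; M⁻¹ = [1 0 0 2; 1 1 0 6; 2 0 1 8; 0 0 0 1]
M⁻¹ · (-4, -4, -5/2)ᵀ = (-2, -2, -5/2)ᵀ

p = (-2, -2, -5/2)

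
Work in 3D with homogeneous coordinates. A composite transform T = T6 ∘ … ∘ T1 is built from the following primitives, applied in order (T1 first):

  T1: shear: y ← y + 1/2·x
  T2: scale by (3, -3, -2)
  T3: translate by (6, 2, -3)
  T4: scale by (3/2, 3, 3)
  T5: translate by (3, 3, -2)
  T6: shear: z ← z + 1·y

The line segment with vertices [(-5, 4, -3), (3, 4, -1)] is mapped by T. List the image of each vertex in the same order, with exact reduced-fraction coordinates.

T1 shear: y ← y + 1/2·x: (-5, 4, -3) → (-5, 3/2, -3); (3, 4, -1) → (3, 11/2, -1)
T2 scale by (3, -3, -2): (-5, 3/2, -3) → (-15, -9/2, 6); (3, 11/2, -1) → (9, -33/2, 2)
T3 translate by (6, 2, -3): (-15, -9/2, 6) → (-9, -5/2, 3); (9, -33/2, 2) → (15, -29/2, -1)
T4 scale by (3/2, 3, 3): (-9, -5/2, 3) → (-27/2, -15/2, 9); (15, -29/2, -1) → (45/2, -87/2, -3)
T5 translate by (3, 3, -2): (-27/2, -15/2, 9) → (-21/2, -9/2, 7); (45/2, -87/2, -3) → (51/2, -81/2, -5)
T6 shear: z ← z + 1·y: (-21/2, -9/2, 7) → (-21/2, -9/2, 5/2); (51/2, -81/2, -5) → (51/2, -81/2, -91/2)

image vertices: (-21/2, -9/2, 5/2), (51/2, -81/2, -91/2)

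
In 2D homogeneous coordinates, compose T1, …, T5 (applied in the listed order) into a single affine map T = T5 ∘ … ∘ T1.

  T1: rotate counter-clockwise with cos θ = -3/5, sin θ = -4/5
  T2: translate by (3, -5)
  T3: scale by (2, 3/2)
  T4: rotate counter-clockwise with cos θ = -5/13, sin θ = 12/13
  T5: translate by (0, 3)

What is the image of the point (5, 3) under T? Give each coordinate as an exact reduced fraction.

T1 rotate counter-clockwise with cos θ = -3/5, sin θ = -4/5: (5, 3) → (-3/5, -29/5)
T2 translate by (3, -5): (-3/5, -29/5) → (12/5, -54/5)
T3 scale by (2, 3/2): (12/5, -54/5) → (24/5, -81/5)
T4 rotate counter-clockwise with cos θ = -5/13, sin θ = 12/13: (24/5, -81/5) → (852/65, 693/65)
T5 translate by (0, 3): (852/65, 693/65) → (852/65, 888/65)

T(p) = (852/65, 888/65)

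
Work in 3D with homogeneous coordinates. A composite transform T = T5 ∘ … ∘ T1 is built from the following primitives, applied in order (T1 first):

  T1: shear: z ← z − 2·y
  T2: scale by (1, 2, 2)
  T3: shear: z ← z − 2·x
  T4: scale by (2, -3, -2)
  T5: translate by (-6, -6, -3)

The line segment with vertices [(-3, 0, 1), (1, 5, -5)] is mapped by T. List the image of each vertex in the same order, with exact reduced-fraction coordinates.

image vertices: (-12, -6, -19), (-4, -36, 61)

T1 shear: z ← z − 2·y: (-3, 0, 1) → (-3, 0, 1); (1, 5, -5) → (1, 5, -15)
T2 scale by (1, 2, 2): (-3, 0, 1) → (-3, 0, 2); (1, 5, -15) → (1, 10, -30)
T3 shear: z ← z − 2·x: (-3, 0, 2) → (-3, 0, 8); (1, 10, -30) → (1, 10, -32)
T4 scale by (2, -3, -2): (-3, 0, 8) → (-6, 0, -16); (1, 10, -32) → (2, -30, 64)
T5 translate by (-6, -6, -3): (-6, 0, -16) → (-12, -6, -19); (2, -30, 64) → (-4, -36, 61)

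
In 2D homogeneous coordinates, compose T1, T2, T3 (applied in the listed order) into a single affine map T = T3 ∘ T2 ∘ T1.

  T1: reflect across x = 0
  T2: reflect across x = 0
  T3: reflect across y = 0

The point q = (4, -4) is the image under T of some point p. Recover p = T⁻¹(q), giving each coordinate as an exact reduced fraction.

p = (4, 4)

T1 = [-1 0 0; 0 1 0; 0 0 1]
T2·T1 = [1 0 0; 0 1 0; 0 0 1]
T3·…·T1 = [1 0 0; 0 -1 0; 0 0 1]
det M = -1; M⁻¹ = [1 0 0; 0 -1 0; 0 0 1]
M⁻¹ · (4, -4)ᵀ = (4, 4)ᵀ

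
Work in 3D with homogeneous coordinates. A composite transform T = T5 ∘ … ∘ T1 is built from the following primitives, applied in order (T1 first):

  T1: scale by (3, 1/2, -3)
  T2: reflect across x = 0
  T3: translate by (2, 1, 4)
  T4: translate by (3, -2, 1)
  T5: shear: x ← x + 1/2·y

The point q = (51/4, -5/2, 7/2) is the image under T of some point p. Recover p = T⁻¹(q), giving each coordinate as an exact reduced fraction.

p = (-3, -3, 1/2)

T1 = [3 0 0 0; 0 1/2 0 0; 0 0 -3 0; 0 0 0 1]
T2·T1 = [-3 0 0 0; 0 1/2 0 0; 0 0 -3 0; 0 0 0 1]
T3·…·T1 = [-3 0 0 2; 0 1/2 0 1; 0 0 -3 4; 0 0 0 1]
T4·…·T1 = [-3 0 0 5; 0 1/2 0 -1; 0 0 -3 5; 0 0 0 1]
T5·…·T1 = [-3 1/4 0 9/2; 0 1/2 0 -1; 0 0 -3 5; 0 0 0 1]
det M = 9/2; M⁻¹ = [-1/3 1/6 0 5/3; 0 2 0 2; 0 0 -1/3 5/3; 0 0 0 1]
M⁻¹ · (51/4, -5/2, 7/2)ᵀ = (-3, -3, 1/2)ᵀ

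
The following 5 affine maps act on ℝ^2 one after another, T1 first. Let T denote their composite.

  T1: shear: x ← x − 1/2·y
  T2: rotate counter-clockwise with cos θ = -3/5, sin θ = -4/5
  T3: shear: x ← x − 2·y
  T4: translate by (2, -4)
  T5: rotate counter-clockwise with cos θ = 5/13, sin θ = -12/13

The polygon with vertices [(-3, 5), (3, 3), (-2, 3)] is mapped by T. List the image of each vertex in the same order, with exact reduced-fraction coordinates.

T1 shear: x ← x − 1/2·y: (-3, 5) → (-11/2, 5); (3, 3) → (3/2, 3); (-2, 3) → (-7/2, 3)
T2 rotate counter-clockwise with cos θ = -3/5, sin θ = -4/5: (-11/2, 5) → (73/10, 7/5); (3/2, 3) → (3/2, -3); (-7/2, 3) → (9/2, 1)
T3 shear: x ← x − 2·y: (73/10, 7/5) → (9/2, 7/5); (3/2, -3) → (15/2, -3); (9/2, 1) → (5/2, 1)
T4 translate by (2, -4): (9/2, 7/5) → (13/2, -13/5); (15/2, -3) → (19/2, -7); (5/2, 1) → (9/2, -3)
T5 rotate counter-clockwise with cos θ = 5/13, sin θ = -12/13: (13/2, -13/5) → (1/10, -7); (19/2, -7) → (-73/26, -149/13); (9/2, -3) → (-27/26, -69/13)

image vertices: (1/10, -7), (-73/26, -149/13), (-27/26, -69/13)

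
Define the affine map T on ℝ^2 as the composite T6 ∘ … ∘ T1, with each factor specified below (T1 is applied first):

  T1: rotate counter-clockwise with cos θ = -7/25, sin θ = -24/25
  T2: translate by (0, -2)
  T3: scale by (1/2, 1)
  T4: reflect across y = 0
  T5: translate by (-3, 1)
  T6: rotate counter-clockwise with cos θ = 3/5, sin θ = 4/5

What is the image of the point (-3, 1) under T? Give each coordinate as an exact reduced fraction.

T1 rotate counter-clockwise with cos θ = -7/25, sin θ = -24/25: (-3, 1) → (9/5, 13/5)
T2 translate by (0, -2): (9/5, 13/5) → (9/5, 3/5)
T3 scale by (1/2, 1): (9/5, 3/5) → (9/10, 3/5)
T4 reflect across y = 0: (9/10, 3/5) → (9/10, -3/5)
T5 translate by (-3, 1): (9/10, -3/5) → (-21/10, 2/5)
T6 rotate counter-clockwise with cos θ = 3/5, sin θ = 4/5: (-21/10, 2/5) → (-79/50, -36/25)

T(p) = (-79/50, -36/25)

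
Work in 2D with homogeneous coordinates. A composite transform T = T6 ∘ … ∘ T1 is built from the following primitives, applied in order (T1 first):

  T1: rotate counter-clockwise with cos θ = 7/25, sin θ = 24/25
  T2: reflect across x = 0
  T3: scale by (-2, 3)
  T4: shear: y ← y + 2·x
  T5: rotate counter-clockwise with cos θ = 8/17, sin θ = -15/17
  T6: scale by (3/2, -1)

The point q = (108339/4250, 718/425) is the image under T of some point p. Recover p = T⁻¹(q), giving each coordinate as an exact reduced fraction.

T1 = [7/25 -24/25 0; 24/25 7/25 0; 0 0 1]
T2·T1 = [-7/25 24/25 0; 24/25 7/25 0; 0 0 1]
T3·…·T1 = [14/25 -48/25 0; 72/25 21/25 0; 0 0 1]
T4·…·T1 = [14/25 -48/25 0; 4 -3 0; 0 0 1]
T5·…·T1 = [1612/425 -1509/425 0; 118/85 24/85 0; 0 0 1]
T6·…·T1 = [2418/425 -4527/850 0; -118/85 -24/85 0; 0 0 1]
det M = -9; M⁻¹ = [8/255 -503/850 0; -118/765 -806/1275 0; 0 0 1]
M⁻¹ · (108339/4250, 718/425)ᵀ = (-1/5, -5)ᵀ

p = (-1/5, -5)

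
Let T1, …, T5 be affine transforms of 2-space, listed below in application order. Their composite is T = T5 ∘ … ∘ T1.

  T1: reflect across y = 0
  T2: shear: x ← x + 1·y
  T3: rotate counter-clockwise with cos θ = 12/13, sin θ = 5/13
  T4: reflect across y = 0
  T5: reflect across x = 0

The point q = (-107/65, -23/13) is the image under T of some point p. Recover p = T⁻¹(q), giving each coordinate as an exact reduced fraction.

T1 = [1 0 0; 0 -1 0; 0 0 1]
T2·T1 = [1 -1 0; 0 -1 0; 0 0 1]
T3·…·T1 = [12/13 -7/13 0; 5/13 -17/13 0; 0 0 1]
T4·…·T1 = [12/13 -7/13 0; -5/13 17/13 0; 0 0 1]
T5·…·T1 = [-12/13 7/13 0; -5/13 17/13 0; 0 0 1]
det M = -1; M⁻¹ = [-17/13 7/13 0; -5/13 12/13 0; 0 0 1]
M⁻¹ · (-107/65, -23/13)ᵀ = (6/5, -1)ᵀ

p = (6/5, -1)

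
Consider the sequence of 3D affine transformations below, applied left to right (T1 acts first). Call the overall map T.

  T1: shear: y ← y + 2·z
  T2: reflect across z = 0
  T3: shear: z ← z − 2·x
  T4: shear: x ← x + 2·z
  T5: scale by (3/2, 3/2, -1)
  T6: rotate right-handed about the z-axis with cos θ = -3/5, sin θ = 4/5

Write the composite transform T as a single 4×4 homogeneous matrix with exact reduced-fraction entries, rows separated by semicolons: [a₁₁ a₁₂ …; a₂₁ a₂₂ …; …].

T = [27/10 -6/5 -3/5 0; -18/5 -9/10 -21/5 0; 2 0 1 0; 0 0 0 1]

T1 = [1 0 0 0; 0 1 2 0; 0 0 1 0; 0 0 0 1]
T2·T1 = [1 0 0 0; 0 1 2 0; 0 0 -1 0; 0 0 0 1]
T3·…·T1 = [1 0 0 0; 0 1 2 0; -2 0 -1 0; 0 0 0 1]
T4·…·T1 = [-3 0 -2 0; 0 1 2 0; -2 0 -1 0; 0 0 0 1]
T5·…·T1 = [-9/2 0 -3 0; 0 3/2 3 0; 2 0 1 0; 0 0 0 1]
T6·…·T1 = [27/10 -6/5 -3/5 0; -18/5 -9/10 -21/5 0; 2 0 1 0; 0 0 0 1]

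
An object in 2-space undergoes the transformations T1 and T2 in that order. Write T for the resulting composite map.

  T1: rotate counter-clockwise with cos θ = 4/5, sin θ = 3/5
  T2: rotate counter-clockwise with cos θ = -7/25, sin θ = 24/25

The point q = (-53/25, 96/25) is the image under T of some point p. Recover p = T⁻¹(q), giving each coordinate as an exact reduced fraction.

p = (4, -9/5)

T1 = [4/5 -3/5 0; 3/5 4/5 0; 0 0 1]
T2·T1 = [-4/5 -3/5 0; 3/5 -4/5 0; 0 0 1]
det M = 1; M⁻¹ = [-4/5 3/5 0; -3/5 -4/5 0; 0 0 1]
M⁻¹ · (-53/25, 96/25)ᵀ = (4, -9/5)ᵀ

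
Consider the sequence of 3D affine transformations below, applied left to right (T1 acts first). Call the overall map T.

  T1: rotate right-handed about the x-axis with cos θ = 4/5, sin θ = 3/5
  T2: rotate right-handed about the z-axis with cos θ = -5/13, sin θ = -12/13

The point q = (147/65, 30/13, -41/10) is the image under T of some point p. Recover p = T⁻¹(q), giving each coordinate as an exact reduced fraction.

p = (-3, -3/2, -4)

T1 = [1 0 0 0; 0 4/5 -3/5 0; 0 3/5 4/5 0; 0 0 0 1]
T2·T1 = [-5/13 48/65 -36/65 0; -12/13 -4/13 3/13 0; 0 3/5 4/5 0; 0 0 0 1]
det M = 1; M⁻¹ = [-5/13 -12/13 0 0; 48/65 -4/13 3/5 0; -36/65 3/13 4/5 0; 0 0 0 1]
M⁻¹ · (147/65, 30/13, -41/10)ᵀ = (-3, -3/2, -4)ᵀ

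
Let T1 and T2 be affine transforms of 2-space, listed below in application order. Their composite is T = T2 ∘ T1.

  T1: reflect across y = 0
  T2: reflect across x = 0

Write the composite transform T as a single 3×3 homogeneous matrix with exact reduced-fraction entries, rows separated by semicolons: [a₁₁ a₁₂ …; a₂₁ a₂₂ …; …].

T = [-1 0 0; 0 -1 0; 0 0 1]

T1 = [1 0 0; 0 -1 0; 0 0 1]
T2·T1 = [-1 0 0; 0 -1 0; 0 0 1]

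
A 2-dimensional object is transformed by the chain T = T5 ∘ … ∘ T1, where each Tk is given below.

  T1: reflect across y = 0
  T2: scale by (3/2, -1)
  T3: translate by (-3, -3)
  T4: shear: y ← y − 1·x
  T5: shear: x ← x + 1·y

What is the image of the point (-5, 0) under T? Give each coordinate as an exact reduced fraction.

T1 reflect across y = 0: (-5, 0) → (-5, 0)
T2 scale by (3/2, -1): (-5, 0) → (-15/2, 0)
T3 translate by (-3, -3): (-15/2, 0) → (-21/2, -3)
T4 shear: y ← y − 1·x: (-21/2, -3) → (-21/2, 15/2)
T5 shear: x ← x + 1·y: (-21/2, 15/2) → (-3, 15/2)

T(p) = (-3, 15/2)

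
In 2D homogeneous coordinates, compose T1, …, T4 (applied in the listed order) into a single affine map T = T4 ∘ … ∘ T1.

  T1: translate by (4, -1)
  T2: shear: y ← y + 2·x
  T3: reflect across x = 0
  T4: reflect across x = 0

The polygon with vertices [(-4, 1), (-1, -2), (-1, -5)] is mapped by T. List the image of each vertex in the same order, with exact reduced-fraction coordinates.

T1 translate by (4, -1): (-4, 1) → (0, 0); (-1, -2) → (3, -3); (-1, -5) → (3, -6)
T2 shear: y ← y + 2·x: (0, 0) → (0, 0); (3, -3) → (3, 3); (3, -6) → (3, 0)
T3 reflect across x = 0: (0, 0) → (0, 0); (3, 3) → (-3, 3); (3, 0) → (-3, 0)
T4 reflect across x = 0: (0, 0) → (0, 0); (-3, 3) → (3, 3); (-3, 0) → (3, 0)

image vertices: (0, 0), (3, 3), (3, 0)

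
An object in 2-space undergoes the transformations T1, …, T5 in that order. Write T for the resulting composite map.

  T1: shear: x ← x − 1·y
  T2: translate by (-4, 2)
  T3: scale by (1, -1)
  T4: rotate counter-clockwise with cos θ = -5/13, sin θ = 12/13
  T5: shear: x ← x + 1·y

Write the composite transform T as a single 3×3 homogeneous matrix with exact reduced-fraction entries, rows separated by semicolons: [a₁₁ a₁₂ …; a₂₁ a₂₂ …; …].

T = [7/13 10/13 6/13; 12/13 -7/13 -38/13; 0 0 1]

T1 = [1 -1 0; 0 1 0; 0 0 1]
T2·T1 = [1 -1 -4; 0 1 2; 0 0 1]
T3·…·T1 = [1 -1 -4; 0 -1 -2; 0 0 1]
T4·…·T1 = [-5/13 17/13 44/13; 12/13 -7/13 -38/13; 0 0 1]
T5·…·T1 = [7/13 10/13 6/13; 12/13 -7/13 -38/13; 0 0 1]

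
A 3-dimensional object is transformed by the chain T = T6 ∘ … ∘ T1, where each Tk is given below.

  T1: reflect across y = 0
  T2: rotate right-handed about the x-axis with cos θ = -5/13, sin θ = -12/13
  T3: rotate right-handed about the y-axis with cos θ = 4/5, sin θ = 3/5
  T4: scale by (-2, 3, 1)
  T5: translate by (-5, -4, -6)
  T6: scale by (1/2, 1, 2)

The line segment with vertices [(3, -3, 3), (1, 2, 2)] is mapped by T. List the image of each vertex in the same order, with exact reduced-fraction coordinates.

image vertices: (-331/130, 11/13, -1422/65), (-513/130, 50/13, -746/65)

T1 reflect across y = 0: (3, -3, 3) → (3, 3, 3); (1, 2, 2) → (1, -2, 2)
T2 rotate right-handed about the x-axis with cos θ = -5/13, sin θ = -12/13: (3, 3, 3) → (3, 21/13, -51/13); (1, -2, 2) → (1, 34/13, 14/13)
T3 rotate right-handed about the y-axis with cos θ = 4/5, sin θ = 3/5: (3, 21/13, -51/13) → (3/65, 21/13, -321/65); (1, 34/13, 14/13) → (94/65, 34/13, 17/65)
T4 scale by (-2, 3, 1): (3/65, 21/13, -321/65) → (-6/65, 63/13, -321/65); (94/65, 34/13, 17/65) → (-188/65, 102/13, 17/65)
T5 translate by (-5, -4, -6): (-6/65, 63/13, -321/65) → (-331/65, 11/13, -711/65); (-188/65, 102/13, 17/65) → (-513/65, 50/13, -373/65)
T6 scale by (1/2, 1, 2): (-331/65, 11/13, -711/65) → (-331/130, 11/13, -1422/65); (-513/65, 50/13, -373/65) → (-513/130, 50/13, -746/65)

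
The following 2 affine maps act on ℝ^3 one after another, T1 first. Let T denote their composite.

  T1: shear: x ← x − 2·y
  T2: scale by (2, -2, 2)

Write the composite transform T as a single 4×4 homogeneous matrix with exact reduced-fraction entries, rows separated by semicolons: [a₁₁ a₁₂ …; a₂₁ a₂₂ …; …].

T = [2 -4 0 0; 0 -2 0 0; 0 0 2 0; 0 0 0 1]

T1 = [1 -2 0 0; 0 1 0 0; 0 0 1 0; 0 0 0 1]
T2·T1 = [2 -4 0 0; 0 -2 0 0; 0 0 2 0; 0 0 0 1]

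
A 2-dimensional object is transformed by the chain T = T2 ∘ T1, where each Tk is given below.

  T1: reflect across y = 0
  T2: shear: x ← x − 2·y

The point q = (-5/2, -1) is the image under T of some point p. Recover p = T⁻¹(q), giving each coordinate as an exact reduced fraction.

p = (-9/2, 1)

T1 = [1 0 0; 0 -1 0; 0 0 1]
T2·T1 = [1 2 0; 0 -1 0; 0 0 1]
det M = -1; M⁻¹ = [1 2 0; 0 -1 0; 0 0 1]
M⁻¹ · (-5/2, -1)ᵀ = (-9/2, 1)ᵀ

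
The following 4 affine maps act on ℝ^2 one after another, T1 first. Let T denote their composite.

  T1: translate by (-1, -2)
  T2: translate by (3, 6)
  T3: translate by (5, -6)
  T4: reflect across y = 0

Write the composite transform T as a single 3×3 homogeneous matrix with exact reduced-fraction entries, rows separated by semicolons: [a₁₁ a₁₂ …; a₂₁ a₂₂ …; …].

T1 = [1 0 -1; 0 1 -2; 0 0 1]
T2·T1 = [1 0 2; 0 1 4; 0 0 1]
T3·…·T1 = [1 0 7; 0 1 -2; 0 0 1]
T4·…·T1 = [1 0 7; 0 -1 2; 0 0 1]

T = [1 0 7; 0 -1 2; 0 0 1]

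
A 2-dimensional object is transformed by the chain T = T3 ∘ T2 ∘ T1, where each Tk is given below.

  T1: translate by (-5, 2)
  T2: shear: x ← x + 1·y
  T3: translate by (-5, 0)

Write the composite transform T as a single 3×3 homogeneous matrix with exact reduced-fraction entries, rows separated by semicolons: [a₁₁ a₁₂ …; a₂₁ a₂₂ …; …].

T1 = [1 0 -5; 0 1 2; 0 0 1]
T2·T1 = [1 1 -3; 0 1 2; 0 0 1]
T3·…·T1 = [1 1 -8; 0 1 2; 0 0 1]

T = [1 1 -8; 0 1 2; 0 0 1]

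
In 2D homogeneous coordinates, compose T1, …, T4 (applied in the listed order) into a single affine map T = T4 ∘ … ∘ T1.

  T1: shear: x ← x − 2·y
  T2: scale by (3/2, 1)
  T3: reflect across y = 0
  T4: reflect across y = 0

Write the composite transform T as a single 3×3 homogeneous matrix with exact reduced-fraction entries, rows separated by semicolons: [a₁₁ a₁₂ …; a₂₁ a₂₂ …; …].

T1 = [1 -2 0; 0 1 0; 0 0 1]
T2·T1 = [3/2 -3 0; 0 1 0; 0 0 1]
T3·…·T1 = [3/2 -3 0; 0 -1 0; 0 0 1]
T4·…·T1 = [3/2 -3 0; 0 1 0; 0 0 1]

T = [3/2 -3 0; 0 1 0; 0 0 1]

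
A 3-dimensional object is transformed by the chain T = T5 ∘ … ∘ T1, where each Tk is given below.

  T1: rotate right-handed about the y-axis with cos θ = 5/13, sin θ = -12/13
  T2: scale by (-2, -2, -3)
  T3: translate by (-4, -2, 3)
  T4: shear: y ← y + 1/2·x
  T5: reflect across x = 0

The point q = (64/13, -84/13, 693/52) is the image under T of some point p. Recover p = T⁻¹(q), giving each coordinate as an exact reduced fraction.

p = (-3, 1, -7/4)

T1 = [5/13 0 -12/13 0; 0 1 0 0; 12/13 0 5/13 0; 0 0 0 1]
T2·T1 = [-10/13 0 24/13 0; 0 -2 0 0; -36/13 0 -15/13 0; 0 0 0 1]
T3·…·T1 = [-10/13 0 24/13 -4; 0 -2 0 -2; -36/13 0 -15/13 3; 0 0 0 1]
T4·…·T1 = [-10/13 0 24/13 -4; -5/13 -2 12/13 -4; -36/13 0 -15/13 3; 0 0 0 1]
T5·…·T1 = [10/13 0 -24/13 4; -5/13 -2 12/13 -4; -36/13 0 -15/13 3; 0 0 0 1]
det M = 12; M⁻¹ = [5/26 0 -4/13 2/13; -1/4 -1/2 0 -1; -6/13 0 -5/39 29/13; 0 0 0 1]
M⁻¹ · (64/13, -84/13, 693/52)ᵀ = (-3, 1, -7/4)ᵀ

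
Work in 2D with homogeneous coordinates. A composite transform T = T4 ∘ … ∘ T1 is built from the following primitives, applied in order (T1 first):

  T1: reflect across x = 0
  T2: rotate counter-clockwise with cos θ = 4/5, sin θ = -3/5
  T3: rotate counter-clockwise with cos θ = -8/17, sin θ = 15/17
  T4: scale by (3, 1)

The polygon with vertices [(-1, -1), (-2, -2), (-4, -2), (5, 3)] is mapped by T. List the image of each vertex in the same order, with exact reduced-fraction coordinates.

image vertices: (291/85, 71/85), (582/85, 142/85), (132/17, 62/17), (-951/85, -381/85)

T1 reflect across x = 0: (-1, -1) → (1, -1); (-2, -2) → (2, -2); (-4, -2) → (4, -2); (5, 3) → (-5, 3)
T2 rotate counter-clockwise with cos θ = 4/5, sin θ = -3/5: (1, -1) → (1/5, -7/5); (2, -2) → (2/5, -14/5); (4, -2) → (2, -4); (-5, 3) → (-11/5, 27/5)
T3 rotate counter-clockwise with cos θ = -8/17, sin θ = 15/17: (1/5, -7/5) → (97/85, 71/85); (2/5, -14/5) → (194/85, 142/85); (2, -4) → (44/17, 62/17); (-11/5, 27/5) → (-317/85, -381/85)
T4 scale by (3, 1): (97/85, 71/85) → (291/85, 71/85); (194/85, 142/85) → (582/85, 142/85); (44/17, 62/17) → (132/17, 62/17); (-317/85, -381/85) → (-951/85, -381/85)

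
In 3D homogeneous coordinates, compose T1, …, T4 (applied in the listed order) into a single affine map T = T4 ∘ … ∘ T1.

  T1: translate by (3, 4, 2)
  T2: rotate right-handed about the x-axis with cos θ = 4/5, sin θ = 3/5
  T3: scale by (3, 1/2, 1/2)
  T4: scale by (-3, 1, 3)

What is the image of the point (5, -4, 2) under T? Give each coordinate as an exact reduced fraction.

T(p) = (-72, -6/5, 24/5)

T1 translate by (3, 4, 2): (5, -4, 2) → (8, 0, 4)
T2 rotate right-handed about the x-axis with cos θ = 4/5, sin θ = 3/5: (8, 0, 4) → (8, -12/5, 16/5)
T3 scale by (3, 1/2, 1/2): (8, -12/5, 16/5) → (24, -6/5, 8/5)
T4 scale by (-3, 1, 3): (24, -6/5, 8/5) → (-72, -6/5, 24/5)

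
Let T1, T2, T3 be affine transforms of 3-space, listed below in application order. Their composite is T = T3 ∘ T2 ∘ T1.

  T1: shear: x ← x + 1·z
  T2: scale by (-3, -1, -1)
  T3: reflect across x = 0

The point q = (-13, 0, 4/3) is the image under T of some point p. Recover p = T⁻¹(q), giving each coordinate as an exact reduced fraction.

T1 = [1 0 1 0; 0 1 0 0; 0 0 1 0; 0 0 0 1]
T2·T1 = [-3 0 -3 0; 0 -1 0 0; 0 0 -1 0; 0 0 0 1]
T3·…·T1 = [3 0 3 0; 0 -1 0 0; 0 0 -1 0; 0 0 0 1]
det M = 3; M⁻¹ = [1/3 0 1 0; 0 -1 0 0; 0 0 -1 0; 0 0 0 1]
M⁻¹ · (-13, 0, 4/3)ᵀ = (-3, 0, -4/3)ᵀ

p = (-3, 0, -4/3)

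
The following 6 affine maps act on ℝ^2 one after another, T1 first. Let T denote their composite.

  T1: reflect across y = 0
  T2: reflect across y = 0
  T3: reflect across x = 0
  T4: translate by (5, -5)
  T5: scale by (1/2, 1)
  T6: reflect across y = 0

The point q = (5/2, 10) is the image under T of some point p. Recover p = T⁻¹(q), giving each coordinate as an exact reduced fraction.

p = (0, -5)

T1 = [1 0 0; 0 -1 0; 0 0 1]
T2·T1 = [1 0 0; 0 1 0; 0 0 1]
T3·…·T1 = [-1 0 0; 0 1 0; 0 0 1]
T4·…·T1 = [-1 0 5; 0 1 -5; 0 0 1]
T5·…·T1 = [-1/2 0 5/2; 0 1 -5; 0 0 1]
T6·…·T1 = [-1/2 0 5/2; 0 -1 5; 0 0 1]
det M = 1/2; M⁻¹ = [-2 0 5; 0 -1 5; 0 0 1]
M⁻¹ · (5/2, 10)ᵀ = (0, -5)ᵀ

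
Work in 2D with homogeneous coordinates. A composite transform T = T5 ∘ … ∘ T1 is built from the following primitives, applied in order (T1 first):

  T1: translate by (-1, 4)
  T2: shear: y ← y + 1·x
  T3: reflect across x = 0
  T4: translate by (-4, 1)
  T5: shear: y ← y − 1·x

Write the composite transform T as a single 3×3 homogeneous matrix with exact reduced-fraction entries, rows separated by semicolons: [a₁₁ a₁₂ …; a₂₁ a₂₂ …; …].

T = [-1 0 -3; 2 1 7; 0 0 1]

T1 = [1 0 -1; 0 1 4; 0 0 1]
T2·T1 = [1 0 -1; 1 1 3; 0 0 1]
T3·…·T1 = [-1 0 1; 1 1 3; 0 0 1]
T4·…·T1 = [-1 0 -3; 1 1 4; 0 0 1]
T5·…·T1 = [-1 0 -3; 2 1 7; 0 0 1]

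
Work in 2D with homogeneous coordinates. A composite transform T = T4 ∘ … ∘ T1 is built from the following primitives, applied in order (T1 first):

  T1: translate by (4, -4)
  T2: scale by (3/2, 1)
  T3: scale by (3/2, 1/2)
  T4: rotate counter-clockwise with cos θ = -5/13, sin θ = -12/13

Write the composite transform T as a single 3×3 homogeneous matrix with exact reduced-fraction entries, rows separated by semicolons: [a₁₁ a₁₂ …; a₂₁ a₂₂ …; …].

T1 = [1 0 4; 0 1 -4; 0 0 1]
T2·T1 = [3/2 0 6; 0 1 -4; 0 0 1]
T3·…·T1 = [9/4 0 9; 0 1/2 -2; 0 0 1]
T4·…·T1 = [-45/52 6/13 -69/13; -27/13 -5/26 -98/13; 0 0 1]

T = [-45/52 6/13 -69/13; -27/13 -5/26 -98/13; 0 0 1]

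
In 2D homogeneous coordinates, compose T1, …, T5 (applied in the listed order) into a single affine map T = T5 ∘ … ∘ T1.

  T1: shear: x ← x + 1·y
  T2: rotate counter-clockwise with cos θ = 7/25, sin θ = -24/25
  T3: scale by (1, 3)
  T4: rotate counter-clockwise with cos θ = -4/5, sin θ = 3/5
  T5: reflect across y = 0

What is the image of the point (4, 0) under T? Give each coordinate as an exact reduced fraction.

T(p) = (752/125, -1236/125)

T1 shear: x ← x + 1·y: (4, 0) → (4, 0)
T2 rotate counter-clockwise with cos θ = 7/25, sin θ = -24/25: (4, 0) → (28/25, -96/25)
T3 scale by (1, 3): (28/25, -96/25) → (28/25, -288/25)
T4 rotate counter-clockwise with cos θ = -4/5, sin θ = 3/5: (28/25, -288/25) → (752/125, 1236/125)
T5 reflect across y = 0: (752/125, 1236/125) → (752/125, -1236/125)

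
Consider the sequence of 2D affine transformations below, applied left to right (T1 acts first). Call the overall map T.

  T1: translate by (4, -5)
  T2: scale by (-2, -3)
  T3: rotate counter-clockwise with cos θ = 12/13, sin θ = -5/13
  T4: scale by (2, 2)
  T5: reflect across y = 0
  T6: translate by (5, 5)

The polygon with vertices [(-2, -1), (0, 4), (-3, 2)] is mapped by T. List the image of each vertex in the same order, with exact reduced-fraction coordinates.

image vertices: (149/13, -407/13), (-97/13, -87/13), (107/13, -171/13)

T1 translate by (4, -5): (-2, -1) → (2, -6); (0, 4) → (4, -1); (-3, 2) → (1, -3)
T2 scale by (-2, -3): (2, -6) → (-4, 18); (4, -1) → (-8, 3); (1, -3) → (-2, 9)
T3 rotate counter-clockwise with cos θ = 12/13, sin θ = -5/13: (-4, 18) → (42/13, 236/13); (-8, 3) → (-81/13, 76/13); (-2, 9) → (21/13, 118/13)
T4 scale by (2, 2): (42/13, 236/13) → (84/13, 472/13); (-81/13, 76/13) → (-162/13, 152/13); (21/13, 118/13) → (42/13, 236/13)
T5 reflect across y = 0: (84/13, 472/13) → (84/13, -472/13); (-162/13, 152/13) → (-162/13, -152/13); (42/13, 236/13) → (42/13, -236/13)
T6 translate by (5, 5): (84/13, -472/13) → (149/13, -407/13); (-162/13, -152/13) → (-97/13, -87/13); (42/13, -236/13) → (107/13, -171/13)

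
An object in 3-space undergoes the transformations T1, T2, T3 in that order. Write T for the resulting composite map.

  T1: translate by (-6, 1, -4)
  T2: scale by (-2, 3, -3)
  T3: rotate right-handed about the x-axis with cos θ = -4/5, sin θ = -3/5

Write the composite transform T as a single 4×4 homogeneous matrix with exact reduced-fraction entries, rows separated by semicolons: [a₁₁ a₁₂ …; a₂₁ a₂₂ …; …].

T = [-2 0 0 12; 0 -12/5 -9/5 24/5; 0 -9/5 12/5 -57/5; 0 0 0 1]

T1 = [1 0 0 -6; 0 1 0 1; 0 0 1 -4; 0 0 0 1]
T2·T1 = [-2 0 0 12; 0 3 0 3; 0 0 -3 12; 0 0 0 1]
T3·…·T1 = [-2 0 0 12; 0 -12/5 -9/5 24/5; 0 -9/5 12/5 -57/5; 0 0 0 1]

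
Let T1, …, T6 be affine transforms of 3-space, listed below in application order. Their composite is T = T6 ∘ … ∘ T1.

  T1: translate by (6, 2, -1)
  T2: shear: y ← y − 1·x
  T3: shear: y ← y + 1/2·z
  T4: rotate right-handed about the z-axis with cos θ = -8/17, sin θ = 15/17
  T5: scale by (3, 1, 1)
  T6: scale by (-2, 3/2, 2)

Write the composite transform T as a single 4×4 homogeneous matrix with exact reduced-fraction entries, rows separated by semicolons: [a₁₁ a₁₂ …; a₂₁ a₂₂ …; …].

T = [-42/17 90/17 45/17 -117/17; 69/34 -12/17 -6/17 189/17; 0 0 2 -2; 0 0 0 1]

T1 = [1 0 0 6; 0 1 0 2; 0 0 1 -1; 0 0 0 1]
T2·T1 = [1 0 0 6; -1 1 0 -4; 0 0 1 -1; 0 0 0 1]
T3·…·T1 = [1 0 0 6; -1 1 1/2 -9/2; 0 0 1 -1; 0 0 0 1]
T4·…·T1 = [7/17 -15/17 -15/34 39/34; 23/17 -8/17 -4/17 126/17; 0 0 1 -1; 0 0 0 1]
T5·…·T1 = [21/17 -45/17 -45/34 117/34; 23/17 -8/17 -4/17 126/17; 0 0 1 -1; 0 0 0 1]
T6·…·T1 = [-42/17 90/17 45/17 -117/17; 69/34 -12/17 -6/17 189/17; 0 0 2 -2; 0 0 0 1]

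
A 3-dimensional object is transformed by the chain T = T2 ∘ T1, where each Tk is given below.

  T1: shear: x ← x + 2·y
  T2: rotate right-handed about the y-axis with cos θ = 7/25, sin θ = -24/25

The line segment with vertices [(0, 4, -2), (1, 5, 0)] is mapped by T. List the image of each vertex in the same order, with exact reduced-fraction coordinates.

image vertices: (104/25, 4, 178/25), (77/25, 5, 264/25)

T1 shear: x ← x + 2·y: (0, 4, -2) → (8, 4, -2); (1, 5, 0) → (11, 5, 0)
T2 rotate right-handed about the y-axis with cos θ = 7/25, sin θ = -24/25: (8, 4, -2) → (104/25, 4, 178/25); (11, 5, 0) → (77/25, 5, 264/25)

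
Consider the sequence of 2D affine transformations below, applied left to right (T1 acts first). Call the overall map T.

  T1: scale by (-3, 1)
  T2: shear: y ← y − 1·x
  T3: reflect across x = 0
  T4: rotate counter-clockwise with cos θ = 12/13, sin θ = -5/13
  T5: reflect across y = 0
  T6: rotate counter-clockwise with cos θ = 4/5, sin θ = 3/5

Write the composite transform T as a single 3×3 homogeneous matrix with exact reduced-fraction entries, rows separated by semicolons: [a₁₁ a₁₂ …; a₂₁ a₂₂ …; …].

T = [267/65 56/65 0; 69/65 -33/65 0; 0 0 1]

T1 = [-3 0 0; 0 1 0; 0 0 1]
T2·T1 = [-3 0 0; 3 1 0; 0 0 1]
T3·…·T1 = [3 0 0; 3 1 0; 0 0 1]
T4·…·T1 = [51/13 5/13 0; 21/13 12/13 0; 0 0 1]
T5·…·T1 = [51/13 5/13 0; -21/13 -12/13 0; 0 0 1]
T6·…·T1 = [267/65 56/65 0; 69/65 -33/65 0; 0 0 1]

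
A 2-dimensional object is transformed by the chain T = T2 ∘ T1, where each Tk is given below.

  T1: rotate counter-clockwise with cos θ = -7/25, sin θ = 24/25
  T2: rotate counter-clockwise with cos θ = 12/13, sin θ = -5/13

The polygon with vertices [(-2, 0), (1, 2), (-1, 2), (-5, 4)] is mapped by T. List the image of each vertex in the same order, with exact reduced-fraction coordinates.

image vertices: (-72/325, -646/325), (-122/65, 79/65), (-682/325, -251/325), (-1472/325, -1471/325)

T1 rotate counter-clockwise with cos θ = -7/25, sin θ = 24/25: (-2, 0) → (14/25, -48/25); (1, 2) → (-11/5, 2/5); (-1, 2) → (-41/25, -38/25); (-5, 4) → (-61/25, -148/25)
T2 rotate counter-clockwise with cos θ = 12/13, sin θ = -5/13: (14/25, -48/25) → (-72/325, -646/325); (-11/5, 2/5) → (-122/65, 79/65); (-41/25, -38/25) → (-682/325, -251/325); (-61/25, -148/25) → (-1472/325, -1471/325)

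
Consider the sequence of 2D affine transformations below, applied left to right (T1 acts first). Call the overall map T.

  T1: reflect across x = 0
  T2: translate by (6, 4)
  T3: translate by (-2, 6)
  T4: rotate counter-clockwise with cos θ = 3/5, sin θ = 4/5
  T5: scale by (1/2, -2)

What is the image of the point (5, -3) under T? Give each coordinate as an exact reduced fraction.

T1 reflect across x = 0: (5, -3) → (-5, -3)
T2 translate by (6, 4): (-5, -3) → (1, 1)
T3 translate by (-2, 6): (1, 1) → (-1, 7)
T4 rotate counter-clockwise with cos θ = 3/5, sin θ = 4/5: (-1, 7) → (-31/5, 17/5)
T5 scale by (1/2, -2): (-31/5, 17/5) → (-31/10, -34/5)

T(p) = (-31/10, -34/5)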